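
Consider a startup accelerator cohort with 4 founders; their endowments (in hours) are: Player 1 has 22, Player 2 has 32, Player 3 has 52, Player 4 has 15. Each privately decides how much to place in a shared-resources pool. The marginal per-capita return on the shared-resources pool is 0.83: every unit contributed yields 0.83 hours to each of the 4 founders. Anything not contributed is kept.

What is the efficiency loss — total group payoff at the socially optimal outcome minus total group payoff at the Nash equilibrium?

280.72 hours

The private return per contributed unit is 0.83 < 1 for everyone, so the Nash equilibrium is zero contribution and the group total is Σ E_j = 22 + 32 + 52 + 15 = 121.
Each contributed unit returns 3.320 to the group, so the social optimum is full contribution by everyone: group total = 3.320 × 121 = 401.72.
Efficiency loss = (3.320 − 1) × 121 = 280.72.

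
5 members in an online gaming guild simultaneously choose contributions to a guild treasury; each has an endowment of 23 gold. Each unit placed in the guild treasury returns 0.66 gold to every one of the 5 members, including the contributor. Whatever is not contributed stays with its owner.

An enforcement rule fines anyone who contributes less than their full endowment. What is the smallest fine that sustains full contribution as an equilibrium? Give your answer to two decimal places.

7.82 gold

Given the others contribute fully, the best deviation is to contribute 0 (any partial contribution still incurs the fine and gives up units whose private return 0.66 is below 1).
Deviating from 23 to 0 saves 23 gold but forfeits the deviator's share of the drop in the guild treasury: 0.66 × 23 = 15.18.
So the deviation gain is 23 − 15.18 = 7.82, and the fine must be at least 7.82 gold to wipe it out.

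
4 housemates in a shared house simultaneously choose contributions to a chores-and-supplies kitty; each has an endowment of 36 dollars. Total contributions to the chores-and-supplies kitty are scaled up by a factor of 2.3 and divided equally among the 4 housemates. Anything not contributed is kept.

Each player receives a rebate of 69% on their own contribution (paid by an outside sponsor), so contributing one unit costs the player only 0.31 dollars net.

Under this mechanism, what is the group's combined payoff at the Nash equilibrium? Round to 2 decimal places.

430.56 dollars

The effective private return per unit is now (2.3/4) / 0.31 = 1.8548 > 1, so every player's dominant strategy flips to full contribution.
At the Nash equilibrium everyone contributes 36. Group total payoff = 4 × (36 × 0.69 + 2.3 × 36) = 430.56.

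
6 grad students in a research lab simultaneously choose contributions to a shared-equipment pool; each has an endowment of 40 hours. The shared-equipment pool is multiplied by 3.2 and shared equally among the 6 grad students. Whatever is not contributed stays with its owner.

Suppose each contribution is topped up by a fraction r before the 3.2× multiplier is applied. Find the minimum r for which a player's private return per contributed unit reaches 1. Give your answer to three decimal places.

With matching at rate r, one contributed unit becomes (1 + r) in the shared-equipment pool and returns 3.2 × (1 + r) / 6 to the contributor.
Setting this equal to 1: 1 + r = 6/3.2 = 1.8750.
So the minimum matching rate is r = 1.8750 − 1 = 0.875.

0.875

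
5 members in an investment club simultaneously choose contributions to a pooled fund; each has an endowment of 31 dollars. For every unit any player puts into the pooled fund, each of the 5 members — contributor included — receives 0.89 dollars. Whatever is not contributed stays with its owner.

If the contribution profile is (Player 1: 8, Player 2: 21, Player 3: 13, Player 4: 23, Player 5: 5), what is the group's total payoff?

396.50 dollars

Total contributed: 8 + 21 + 13 + 23 + 5 = 70; total kept: 5 × 31 − 70 = 85.
The pooled fund pays out 0.89 × 5 × 70 = 311.50 in aggregate.
Group total = 85 + 311.50 = 396.50.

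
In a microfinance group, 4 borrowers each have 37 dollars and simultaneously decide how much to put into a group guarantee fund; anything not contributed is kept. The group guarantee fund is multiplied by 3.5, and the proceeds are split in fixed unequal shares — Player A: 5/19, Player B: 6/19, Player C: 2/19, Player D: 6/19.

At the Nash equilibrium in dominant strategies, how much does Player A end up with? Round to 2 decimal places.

105.16 dollars

Each unit j contributes comes back to j as 3.5 × (j's share), so j prefers to contribute only if that share exceeds 1/3.5 = 0.2857; otherwise keeping the unit dominates.
The shares above 0.2857 belong to Player B and Player D, contributing 37 each; the remaining 2 contribute 0. Total contributed: 74.
Player A keeps 37 and receives 3.5 × 74 × 5/19 = 68.16 from the group guarantee fund, for a payoff of 105.16.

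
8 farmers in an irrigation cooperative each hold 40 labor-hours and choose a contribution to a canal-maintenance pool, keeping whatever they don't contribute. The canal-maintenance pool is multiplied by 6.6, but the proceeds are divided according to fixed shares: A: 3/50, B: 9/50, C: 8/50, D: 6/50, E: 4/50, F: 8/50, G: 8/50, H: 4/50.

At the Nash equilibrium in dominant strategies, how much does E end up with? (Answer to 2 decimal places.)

For player j, contributing a unit is worthwhile iff 6.6 × (j's share) ≥ 1, i.e. iff j's share is at least 0.1515.
B, C, F and G are above the threshold, contributing 40 each; the remaining 4 contribute 0. Total contributed: 160.
E keeps 40 and receives 6.6 × 160 × 4/50 = 84.48 from the canal-maintenance pool, for a payoff of 124.48.

124.48 labor-hours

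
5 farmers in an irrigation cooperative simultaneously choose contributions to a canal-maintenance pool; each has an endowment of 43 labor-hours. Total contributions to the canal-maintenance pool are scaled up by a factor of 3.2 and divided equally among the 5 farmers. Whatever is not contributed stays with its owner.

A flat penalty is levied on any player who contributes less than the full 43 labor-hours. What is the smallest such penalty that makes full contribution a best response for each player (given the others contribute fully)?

15.48 labor-hours

Given the others contribute fully, the best deviation is to contribute 0 (any partial contribution still incurs the fine and gives up units whose private return 0.6400 is below 1).
Deviating from 43 to 0 saves 43 labor-hours but forfeits the deviator's share of the drop in the canal-maintenance pool: 3.2/5 × 43 = 27.52.
So the deviation gain is 43 − 27.52 = 15.48, and the fine must be at least 15.48 labor-hours to wipe it out.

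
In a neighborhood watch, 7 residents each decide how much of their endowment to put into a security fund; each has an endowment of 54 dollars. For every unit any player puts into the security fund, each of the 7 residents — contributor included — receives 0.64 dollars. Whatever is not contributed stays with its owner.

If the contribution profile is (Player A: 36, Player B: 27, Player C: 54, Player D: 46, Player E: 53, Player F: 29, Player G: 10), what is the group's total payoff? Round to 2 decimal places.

Total contributed: 36 + 27 + 54 + 46 + 53 + 29 + 10 = 255; total kept: 7 × 54 − 255 = 123.
The security fund pays out 0.64 × 7 × 255 = 1142.40 in aggregate.
Group total = 123 + 1142.40 = 1265.40.

1265.40 dollars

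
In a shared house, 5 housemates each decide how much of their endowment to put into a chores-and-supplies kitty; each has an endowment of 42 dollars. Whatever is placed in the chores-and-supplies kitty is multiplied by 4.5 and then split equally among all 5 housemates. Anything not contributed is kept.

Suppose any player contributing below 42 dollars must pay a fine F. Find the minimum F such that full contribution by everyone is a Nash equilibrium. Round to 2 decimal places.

Given the others contribute fully, the best deviation is to contribute 0 (any partial contribution still incurs the fine and gives up units whose private return 0.9000 is below 1).
Deviating from 42 to 0 saves 42 dollars but forfeits the deviator's share of the drop in the chores-and-supplies kitty: 4.5/5 × 42 = 37.80.
So the deviation gain is 42 − 37.80 = 4.20, and the fine must be at least 4.20 dollars to wipe it out.

4.20 dollars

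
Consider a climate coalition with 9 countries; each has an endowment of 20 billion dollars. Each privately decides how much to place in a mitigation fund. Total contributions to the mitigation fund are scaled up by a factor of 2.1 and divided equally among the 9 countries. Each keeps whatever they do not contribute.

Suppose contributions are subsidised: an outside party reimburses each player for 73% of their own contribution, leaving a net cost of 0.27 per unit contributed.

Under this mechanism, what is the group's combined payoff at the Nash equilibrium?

With the mechanism, a contributed unit returns (2.1/9) / 0.27 = 0.8642 per unit of net cost — still below 1 — so contributing 0 remains dominant for every player.
Everyone keeps their endowment and the group total is 9 × 20 = 180.

180.00 billion dollars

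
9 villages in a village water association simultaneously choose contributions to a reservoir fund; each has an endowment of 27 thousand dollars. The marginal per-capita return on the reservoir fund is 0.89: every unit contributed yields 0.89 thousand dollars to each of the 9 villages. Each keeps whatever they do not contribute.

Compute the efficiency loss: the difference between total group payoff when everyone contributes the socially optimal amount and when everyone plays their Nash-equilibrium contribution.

The private return per contributed unit is 0.89 < 1, so contributing 0 is dominant for every player. At the Nash equilibrium everyone keeps their 27, and the group total is 9 × 27 = 243.
Each contributed unit returns 8.010 to the group as a whole (0.89 to each of 9 players), which exceeds 1, so the social optimum is full contribution: group total = 8.010 × 243 = 1946.43.
Efficiency loss = 1946.43 − 243 = 1703.43.

1703.43 thousand dollars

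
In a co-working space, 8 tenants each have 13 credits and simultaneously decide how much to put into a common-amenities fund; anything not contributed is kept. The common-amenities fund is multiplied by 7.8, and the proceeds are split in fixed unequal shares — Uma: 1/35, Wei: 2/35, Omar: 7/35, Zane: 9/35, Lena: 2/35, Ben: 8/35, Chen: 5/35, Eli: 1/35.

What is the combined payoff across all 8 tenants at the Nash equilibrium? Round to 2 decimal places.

457.60 credits

Each unit j contributes comes back to j as 7.8 × (j's share), so j prefers to contribute only if that share exceeds 1/7.8 = 0.1282; otherwise keeping the unit dominates.
Omar, Zane, Ben and Chen are above the threshold, contributing 13 each; the remaining 4 contribute 0. Total contributed: 52.
The common-amenities fund pays out 7.8 × 52 = 405.60 in total (split across the unequal shares, but the aggregate is all that matters for the group sum).
The 4 free-riders keep 13 each, adding 52. Group total = 52 + 405.60 = 457.60.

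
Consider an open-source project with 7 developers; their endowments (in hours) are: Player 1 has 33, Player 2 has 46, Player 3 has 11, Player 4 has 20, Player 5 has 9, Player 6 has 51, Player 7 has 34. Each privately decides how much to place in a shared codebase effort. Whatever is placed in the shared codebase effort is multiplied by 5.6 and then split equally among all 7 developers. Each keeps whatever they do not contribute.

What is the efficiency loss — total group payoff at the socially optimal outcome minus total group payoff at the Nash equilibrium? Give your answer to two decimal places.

The private return per contributed unit is 5.6/7 = 0.8000 < 1 for every player regardless of endowment, so the Nash equilibrium is zero contribution and the group total is Σ E_j = 33 + 46 + 11 + 20 + 9 + 51 + 34 = 204.
Each contributed unit returns 5.600 to the group, so the social optimum is full contribution by everyone: group total = 5.600 × 204 = 1142.40.
Efficiency loss = (5.600 − 1) × 204 = 938.40.

938.40 hours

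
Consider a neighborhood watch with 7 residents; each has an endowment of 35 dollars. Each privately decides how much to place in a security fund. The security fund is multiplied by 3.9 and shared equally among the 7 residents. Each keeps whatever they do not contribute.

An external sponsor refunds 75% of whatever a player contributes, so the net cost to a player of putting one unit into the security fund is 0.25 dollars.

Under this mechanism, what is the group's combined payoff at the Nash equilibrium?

Under the mechanism each unit contributed yields (3.9/7) / 0.25 = 2.2286 back to its contributor per unit of net cost, which exceeds 1, making full contribution the dominant choice for everyone.
So the Nash equilibrium is full contribution by all 7; the group earns 7 × (35 × 0.75 + 3.9 × 35) = 1139.25.

1139.25 dollars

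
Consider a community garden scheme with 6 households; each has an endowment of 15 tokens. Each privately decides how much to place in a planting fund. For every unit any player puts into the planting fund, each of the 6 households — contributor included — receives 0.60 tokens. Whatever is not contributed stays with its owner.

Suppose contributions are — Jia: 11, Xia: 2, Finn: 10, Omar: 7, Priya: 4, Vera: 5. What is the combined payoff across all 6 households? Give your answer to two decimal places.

Total contributed: 11 + 2 + 10 + 7 + 4 + 5 = 39; total kept: 6 × 15 − 39 = 51.
The planting fund pays out 0.60 × 6 × 39 = 140.40 in aggregate.
Group total = 51 + 140.40 = 191.40.

191.40 tokens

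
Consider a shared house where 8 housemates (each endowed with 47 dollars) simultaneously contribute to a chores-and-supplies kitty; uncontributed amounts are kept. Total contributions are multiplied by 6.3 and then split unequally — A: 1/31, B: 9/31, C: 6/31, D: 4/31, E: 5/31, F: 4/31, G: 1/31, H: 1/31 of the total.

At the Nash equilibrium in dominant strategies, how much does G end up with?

Player j's private return per contributed unit is 6.3 × (j's share). Contributing is weakly dominant for j when that share is at least 1/6.3 = 0.1587, and contributing 0 is dominant otherwise.
The shares above 0.1587 belong to B, C and E, contributing 47 each; the remaining 5 contribute 0. Total contributed: 141.
G keeps 47 and receives 6.3 × 141 × 1/31 = 28.65 from the chores-and-supplies kitty, for a payoff of 75.65.

75.65 dollars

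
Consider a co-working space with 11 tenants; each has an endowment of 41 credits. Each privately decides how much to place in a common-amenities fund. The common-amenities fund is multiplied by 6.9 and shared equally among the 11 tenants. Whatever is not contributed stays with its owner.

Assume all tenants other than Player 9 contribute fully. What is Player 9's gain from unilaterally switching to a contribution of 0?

Switching from a contribution of 41 to 0 lets Player 9 keep an extra 41 credits, but lowers the common-amenities fund by 41, which costs Player 9 their own share of that drop: 6.9/11 × 41 = 25.72.
Net gain = 41 − 25.72 = 15.28. The private return per contributed unit (0.6273) is below 1, so free-riding is indeed the best response regardless of what the others do.

15.28 credits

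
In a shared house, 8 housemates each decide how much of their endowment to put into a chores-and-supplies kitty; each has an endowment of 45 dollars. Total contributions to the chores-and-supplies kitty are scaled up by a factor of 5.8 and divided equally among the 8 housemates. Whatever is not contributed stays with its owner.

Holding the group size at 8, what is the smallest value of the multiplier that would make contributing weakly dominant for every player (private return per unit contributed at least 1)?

A contributed unit returns (multiplier)/8 to its contributor.
This reaches 1 exactly when the multiplier is 8.

8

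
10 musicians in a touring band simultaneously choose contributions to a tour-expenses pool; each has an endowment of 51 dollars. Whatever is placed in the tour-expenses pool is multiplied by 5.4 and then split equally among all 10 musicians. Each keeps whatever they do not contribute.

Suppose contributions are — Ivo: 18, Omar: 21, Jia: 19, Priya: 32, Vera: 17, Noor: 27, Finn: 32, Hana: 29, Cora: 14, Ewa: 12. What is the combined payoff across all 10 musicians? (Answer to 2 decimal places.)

1482.40 dollars

Total contributed: 18 + 21 + 19 + 32 + 17 + 27 + 32 + 29 + 14 + 12 = 221; total kept: 10 × 51 − 221 = 289.
The tour-expenses pool pays out 5.4 × 221 = 1193.40 in aggregate.
Group total = 289 + 1193.40 = 1482.40.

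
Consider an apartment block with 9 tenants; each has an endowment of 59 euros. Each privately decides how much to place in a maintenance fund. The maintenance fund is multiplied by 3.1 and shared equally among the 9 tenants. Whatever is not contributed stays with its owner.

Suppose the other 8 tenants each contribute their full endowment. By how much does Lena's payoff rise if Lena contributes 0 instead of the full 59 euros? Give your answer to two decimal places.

Switching from a contribution of 59 to 0 lets Lena keep an extra 59 euros, but lowers the maintenance fund by 59, which costs Lena their own share of that drop: 3.1/9 × 59 = 20.32.
Net gain = 59 − 20.32 = 38.68. The private return per contributed unit (0.3444) is below 1, so free-riding is indeed the best response regardless of what the others do.

38.68 euros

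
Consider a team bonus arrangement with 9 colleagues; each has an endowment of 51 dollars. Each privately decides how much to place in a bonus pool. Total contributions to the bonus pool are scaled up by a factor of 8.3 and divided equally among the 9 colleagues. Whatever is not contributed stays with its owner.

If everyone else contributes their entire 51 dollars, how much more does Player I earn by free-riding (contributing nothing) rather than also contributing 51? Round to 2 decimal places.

Switching from a contribution of 51 to 0 lets Player I keep an extra 51 dollars, but lowers the bonus pool by 51, which costs Player I their own share of that drop: 8.3/9 × 51 = 47.03.
Net gain = 51 − 47.03 = 3.97. The private return per contributed unit (0.9222) is below 1, so free-riding is indeed the best response regardless of what the others do.

3.97 dollars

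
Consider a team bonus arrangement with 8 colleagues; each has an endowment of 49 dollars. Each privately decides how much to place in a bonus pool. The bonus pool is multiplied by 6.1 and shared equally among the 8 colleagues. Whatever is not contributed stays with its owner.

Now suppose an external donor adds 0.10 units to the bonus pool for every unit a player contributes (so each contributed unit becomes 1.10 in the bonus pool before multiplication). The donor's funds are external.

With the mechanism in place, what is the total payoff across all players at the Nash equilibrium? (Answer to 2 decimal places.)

392.00 dollars

The effective private return is 6.1 × 1.10 / 8 = 0.8388, which is still under 1, so the mechanism doesn't change anyone's dominant strategy: zero contribution.
Everyone keeps their endowment and the group total is 8 × 49 = 392.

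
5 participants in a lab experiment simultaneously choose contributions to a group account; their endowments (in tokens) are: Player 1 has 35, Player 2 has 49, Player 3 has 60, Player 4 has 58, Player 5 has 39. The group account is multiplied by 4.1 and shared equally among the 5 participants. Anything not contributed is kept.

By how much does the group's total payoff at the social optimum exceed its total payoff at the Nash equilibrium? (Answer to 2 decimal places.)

747.10 tokens

The private return per contributed unit is 4.1/5 = 0.8200 < 1 for every player regardless of endowment, so the Nash equilibrium is zero contribution and the group total is Σ E_j = 35 + 49 + 60 + 58 + 39 = 241.
Each contributed unit returns 4.100 to the group, so the social optimum is full contribution by everyone: group total = 4.100 × 241 = 988.10.
Efficiency loss = (4.100 − 1) × 241 = 747.10.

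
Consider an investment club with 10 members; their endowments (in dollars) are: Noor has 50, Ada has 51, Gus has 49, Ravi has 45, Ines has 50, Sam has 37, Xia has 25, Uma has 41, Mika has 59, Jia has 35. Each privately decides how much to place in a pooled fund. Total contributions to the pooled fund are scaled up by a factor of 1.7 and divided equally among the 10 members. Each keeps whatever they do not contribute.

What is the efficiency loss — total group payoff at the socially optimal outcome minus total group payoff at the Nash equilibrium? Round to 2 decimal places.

The private return per contributed unit is 1.7/10 = 0.1700 < 1 for every player regardless of endowment, so the Nash equilibrium is zero contribution and the group total is Σ E_j = 50 + 51 + 49 + 45 + 50 + 37 + 25 + 41 + 59 + 35 = 442.
Each contributed unit returns 1.700 to the group, so the social optimum is full contribution by everyone: group total = 1.700 × 442 = 751.40.
Efficiency loss = (1.700 − 1) × 442 = 309.40.

309.40 dollars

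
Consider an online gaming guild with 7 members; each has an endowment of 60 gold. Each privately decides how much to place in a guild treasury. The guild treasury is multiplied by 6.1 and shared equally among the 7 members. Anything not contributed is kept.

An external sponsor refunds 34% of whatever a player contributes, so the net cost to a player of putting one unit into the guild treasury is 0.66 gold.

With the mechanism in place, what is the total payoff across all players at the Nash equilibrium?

2704.80 gold

The effective private return per unit is now (6.1/7) / 0.66 = 1.3203 > 1, so every player's dominant strategy flips to full contribution.
So the Nash equilibrium is full contribution by all 7; the group earns 7 × (60 × 0.34 + 6.1 × 60) = 2704.80.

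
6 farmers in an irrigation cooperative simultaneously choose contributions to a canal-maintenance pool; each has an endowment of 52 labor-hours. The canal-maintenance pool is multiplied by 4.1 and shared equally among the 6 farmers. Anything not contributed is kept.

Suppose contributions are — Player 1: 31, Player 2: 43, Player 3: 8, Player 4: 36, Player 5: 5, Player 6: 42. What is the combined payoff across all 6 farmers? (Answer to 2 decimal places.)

Total contributed: 31 + 43 + 8 + 36 + 5 + 42 = 165; total kept: 6 × 52 − 165 = 147.
The canal-maintenance pool pays out 4.1 × 165 = 676.50 in aggregate.
Group total = 147 + 676.50 = 823.50.

823.50 labor-hours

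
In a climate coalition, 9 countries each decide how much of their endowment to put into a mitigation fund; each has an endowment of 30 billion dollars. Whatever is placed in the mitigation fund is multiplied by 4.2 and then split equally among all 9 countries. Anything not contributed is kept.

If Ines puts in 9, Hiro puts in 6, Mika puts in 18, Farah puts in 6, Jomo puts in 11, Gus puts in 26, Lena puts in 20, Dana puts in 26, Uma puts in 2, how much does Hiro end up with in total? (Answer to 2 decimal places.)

Total contributed: 9 + 6 + 18 + 6 + 11 + 26 + 20 + 26 + 2 = 124.
Each receives 4.2 × 124 / 9 = 57.87 from the mitigation fund.
Hiro keeps 30 − 6 = 24, so Hiro's payoff is 24 + 57.87 = 81.87.

81.87 billion dollars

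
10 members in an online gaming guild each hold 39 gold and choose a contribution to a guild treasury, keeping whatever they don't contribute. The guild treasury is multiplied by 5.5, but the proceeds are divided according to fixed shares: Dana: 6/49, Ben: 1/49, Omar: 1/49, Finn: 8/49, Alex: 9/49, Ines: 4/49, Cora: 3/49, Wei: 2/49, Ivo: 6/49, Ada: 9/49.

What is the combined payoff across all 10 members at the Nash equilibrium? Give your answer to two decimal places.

741.00 gold

Player j's private return per contributed unit is 5.5 × (j's share). Contributing is weakly dominant for j when that share is at least 1/5.5 = 0.1818, and contributing 0 is dominant otherwise.
Alex and Ada are above the threshold, contributing 39 each; the remaining 8 contribute 0. Total contributed: 78.
The guild treasury pays out 5.5 × 78 = 429.00 in total (split across the unequal shares, but the aggregate is all that matters for the group sum).
The 8 free-riders keep 39 each, adding 312. Group total = 312 + 429.00 = 741.00.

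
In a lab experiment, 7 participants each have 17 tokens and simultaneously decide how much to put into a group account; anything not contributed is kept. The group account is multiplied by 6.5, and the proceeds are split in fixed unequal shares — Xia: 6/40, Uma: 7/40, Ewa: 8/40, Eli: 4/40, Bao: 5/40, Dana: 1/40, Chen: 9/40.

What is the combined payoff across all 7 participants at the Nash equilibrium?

399.50 tokens

A player with share s gets back 6.5·s per unit contributed, so full contribution is dominant for anyone with s > 1/6.5 = 0.1538 and zero contribution is dominant for anyone below.
Uma, Ewa and Chen clear that bar, contributing 17 each; the remaining 4 contribute 0. Total contributed: 51.
The group account pays out 6.5 × 51 = 331.50 in total (split across the unequal shares, but the aggregate is all that matters for the group sum).
The 4 free-riders keep 17 each, adding 68. Group total = 68 + 331.50 = 399.50.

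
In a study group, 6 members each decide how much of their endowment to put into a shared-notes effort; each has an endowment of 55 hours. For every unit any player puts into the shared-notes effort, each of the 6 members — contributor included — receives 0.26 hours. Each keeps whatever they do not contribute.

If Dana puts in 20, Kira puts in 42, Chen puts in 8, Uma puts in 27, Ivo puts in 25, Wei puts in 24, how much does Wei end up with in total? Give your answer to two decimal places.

Total contributed: 20 + 42 + 8 + 27 + 25 + 24 = 146.
Each receives 0.26 × 146 = 37.96 from the shared-notes effort.
Wei keeps 55 − 24 = 31, so Wei's payoff is 31 + 37.96 = 68.96.

68.96 hours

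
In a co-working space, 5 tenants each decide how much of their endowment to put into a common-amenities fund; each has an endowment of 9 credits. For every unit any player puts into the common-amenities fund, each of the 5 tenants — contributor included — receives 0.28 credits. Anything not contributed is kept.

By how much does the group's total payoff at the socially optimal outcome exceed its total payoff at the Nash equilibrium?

The private return per contributed unit is 0.28 < 1, so contributing 0 is dominant for every player. At the Nash equilibrium everyone keeps their 9, and the group total is 5 × 9 = 45.
Each contributed unit returns 1.400 to the group as a whole (0.28 to each of 5 players), which exceeds 1, so the social optimum is full contribution: group total = 1.400 × 45 = 63.00.
Efficiency loss = 63.00 − 45 = 18.00.

18.00 credits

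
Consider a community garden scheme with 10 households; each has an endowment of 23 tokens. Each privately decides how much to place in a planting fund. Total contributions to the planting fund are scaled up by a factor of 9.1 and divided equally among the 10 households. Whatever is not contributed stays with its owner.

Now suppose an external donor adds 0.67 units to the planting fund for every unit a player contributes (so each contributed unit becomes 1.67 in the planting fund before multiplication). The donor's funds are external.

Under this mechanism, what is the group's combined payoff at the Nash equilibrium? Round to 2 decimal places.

3495.31 tokens

Under the mechanism each unit contributed yields 9.1 × 1.67 / 10 = 1.5197 back to its contributor per unit of net cost, which exceeds 1, making full contribution the dominant choice for everyone.
At the Nash equilibrium everyone contributes 23. Group total payoff = 9.1 × 1.67 × 230 = 3495.31.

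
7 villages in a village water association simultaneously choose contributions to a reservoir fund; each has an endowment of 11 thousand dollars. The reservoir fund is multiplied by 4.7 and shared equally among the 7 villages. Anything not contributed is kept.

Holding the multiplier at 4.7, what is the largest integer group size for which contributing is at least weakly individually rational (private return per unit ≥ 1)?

4

Private return per unit is 4.7/(group size), which is ≥ 1 whenever the group size is ≤ 4.7.
The largest such integer is 4.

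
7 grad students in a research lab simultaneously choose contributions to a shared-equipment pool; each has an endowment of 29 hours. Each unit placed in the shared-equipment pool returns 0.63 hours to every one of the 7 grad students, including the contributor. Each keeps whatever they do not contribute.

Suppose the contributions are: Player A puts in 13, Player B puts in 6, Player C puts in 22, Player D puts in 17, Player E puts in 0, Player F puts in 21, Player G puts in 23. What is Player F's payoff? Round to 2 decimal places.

Total contributed: 13 + 6 + 22 + 17 + 0 + 21 + 23 = 102.
Each receives 0.63 × 102 = 64.26 from the shared-equipment pool.
Player F keeps 29 − 21 = 8, so Player F's payoff is 8 + 64.26 = 72.26.

72.26 hours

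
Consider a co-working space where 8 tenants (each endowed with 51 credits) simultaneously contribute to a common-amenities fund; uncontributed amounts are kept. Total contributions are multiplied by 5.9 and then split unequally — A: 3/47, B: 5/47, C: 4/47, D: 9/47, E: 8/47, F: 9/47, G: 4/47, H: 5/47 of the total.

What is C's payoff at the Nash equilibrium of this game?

127.83 credits

Player j's private return per contributed unit is 5.9 × (j's share). Contributing is weakly dominant for j when that share is at least 1/5.9 = 0.1695, and contributing 0 is dominant otherwise.
D, E and F clear that bar, contributing 51 each; the remaining 5 contribute 0. Total contributed: 153.
C keeps 51 and receives 5.9 × 153 × 4/47 = 76.83 from the common-amenities fund, for a payoff of 127.83.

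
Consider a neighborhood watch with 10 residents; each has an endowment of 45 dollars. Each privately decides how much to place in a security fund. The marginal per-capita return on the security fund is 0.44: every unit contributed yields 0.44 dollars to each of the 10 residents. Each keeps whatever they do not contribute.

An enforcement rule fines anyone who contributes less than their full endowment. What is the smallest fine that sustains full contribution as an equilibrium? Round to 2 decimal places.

25.20 dollars

Given the others contribute fully, the best deviation is to contribute 0 (any partial contribution still incurs the fine and gives up units whose private return 0.44 is below 1).
Deviating from 45 to 0 saves 45 dollars but forfeits the deviator's share of the drop in the security fund: 0.44 × 45 = 19.80.
So the deviation gain is 45 − 19.80 = 25.20, and the fine must be at least 25.20 dollars to wipe it out.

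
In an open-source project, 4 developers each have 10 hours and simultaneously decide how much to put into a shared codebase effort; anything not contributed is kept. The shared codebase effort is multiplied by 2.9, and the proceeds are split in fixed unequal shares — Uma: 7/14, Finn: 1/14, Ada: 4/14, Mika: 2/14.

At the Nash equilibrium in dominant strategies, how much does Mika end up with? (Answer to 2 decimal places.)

14.14 hours

For player j, contributing a unit is worthwhile iff 2.9 × (j's share) ≥ 1, i.e. iff j's share is at least 0.3448.
The only share above 0.3448 is Uma's 7/14, contributing 10; the remaining 3 contribute 0. Total contributed: 10.
Mika keeps 10 and receives 2.9 × 10 × 2/14 = 4.14 from the shared codebase effort, for a payoff of 14.14.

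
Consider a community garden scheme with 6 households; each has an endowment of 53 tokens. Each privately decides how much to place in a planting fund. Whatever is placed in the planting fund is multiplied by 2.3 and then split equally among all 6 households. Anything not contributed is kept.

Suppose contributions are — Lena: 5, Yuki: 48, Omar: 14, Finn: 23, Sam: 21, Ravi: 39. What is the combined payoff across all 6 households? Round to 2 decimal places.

Total contributed: 5 + 48 + 14 + 23 + 21 + 39 = 150; total kept: 6 × 53 − 150 = 168.
The planting fund pays out 2.3 × 150 = 345.00 in aggregate.
Group total = 168 + 345.00 = 513.00.

513.00 tokens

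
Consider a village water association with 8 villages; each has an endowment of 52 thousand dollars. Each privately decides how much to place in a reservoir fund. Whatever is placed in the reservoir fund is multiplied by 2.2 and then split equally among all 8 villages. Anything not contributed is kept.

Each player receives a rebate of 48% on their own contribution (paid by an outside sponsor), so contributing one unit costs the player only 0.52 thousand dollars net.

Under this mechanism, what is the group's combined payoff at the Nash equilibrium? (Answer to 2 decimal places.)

With the mechanism, a contributed unit returns (2.2/8) / 0.52 = 0.5288 per unit of net cost — still below 1 — so contributing 0 remains dominant for every player.
Everyone keeps their endowment and the group total is 8 × 52 = 416.

416.00 thousand dollars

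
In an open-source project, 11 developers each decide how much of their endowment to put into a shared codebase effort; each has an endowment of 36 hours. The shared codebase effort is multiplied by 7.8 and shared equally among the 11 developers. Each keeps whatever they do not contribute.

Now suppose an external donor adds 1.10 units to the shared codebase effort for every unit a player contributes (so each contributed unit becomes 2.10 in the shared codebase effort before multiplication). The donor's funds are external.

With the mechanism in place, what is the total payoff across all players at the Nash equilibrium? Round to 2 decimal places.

6486.48 hours

The effective private return per unit is now 7.8 × 2.10 / 11 = 1.4891 > 1, so every player's dominant strategy flips to full contribution.
So the Nash equilibrium is full contribution by all 11; the group earns 7.8 × 2.10 × 396 = 6486.48.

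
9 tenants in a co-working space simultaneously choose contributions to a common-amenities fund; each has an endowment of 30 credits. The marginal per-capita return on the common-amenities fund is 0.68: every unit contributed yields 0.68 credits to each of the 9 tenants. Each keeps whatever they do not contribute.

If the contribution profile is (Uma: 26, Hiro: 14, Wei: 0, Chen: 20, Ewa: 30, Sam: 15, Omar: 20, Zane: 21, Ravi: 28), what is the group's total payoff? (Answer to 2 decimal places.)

1160.88 credits

Total contributed: 26 + 14 + 0 + 20 + 30 + 15 + 20 + 21 + 28 = 174; total kept: 9 × 30 − 174 = 96.
The common-amenities fund pays out 0.68 × 9 × 174 = 1064.88 in aggregate.
Group total = 96 + 1064.88 = 1160.88.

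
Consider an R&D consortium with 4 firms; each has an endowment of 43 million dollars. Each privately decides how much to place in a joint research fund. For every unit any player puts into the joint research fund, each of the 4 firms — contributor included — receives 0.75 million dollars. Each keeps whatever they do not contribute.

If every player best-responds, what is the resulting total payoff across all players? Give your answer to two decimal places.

172.00 million dollars

The private return per contributed unit is 0.75 < 1, so contributing 0 is dominant for every player. At the Nash equilibrium everyone keeps their 43, and the group total is 4 × 43 = 172.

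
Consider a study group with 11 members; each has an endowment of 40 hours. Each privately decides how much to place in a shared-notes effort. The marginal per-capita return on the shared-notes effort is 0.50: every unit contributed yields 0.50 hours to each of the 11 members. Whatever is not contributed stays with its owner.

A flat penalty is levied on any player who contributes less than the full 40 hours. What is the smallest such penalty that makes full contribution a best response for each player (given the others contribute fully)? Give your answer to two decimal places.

Given the others contribute fully, the best deviation is to contribute 0 (any partial contribution still incurs the fine and gives up units whose private return 0.50 is below 1).
Deviating from 40 to 0 saves 40 hours but forfeits the deviator's share of the drop in the shared-notes effort: 0.50 × 40 = 20.00.
So the deviation gain is 40 − 20.00 = 20.00, and the fine must be at least 20.00 hours to wipe it out.

20.00 hours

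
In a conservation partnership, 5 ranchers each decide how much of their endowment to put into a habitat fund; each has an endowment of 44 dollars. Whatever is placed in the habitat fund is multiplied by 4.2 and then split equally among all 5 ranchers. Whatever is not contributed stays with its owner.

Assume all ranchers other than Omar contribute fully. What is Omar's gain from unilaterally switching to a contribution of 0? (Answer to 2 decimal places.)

7.04 dollars

Switching from a contribution of 44 to 0 lets Omar keep an extra 44 dollars, but lowers the habitat fund by 44, which costs Omar their own share of that drop: 4.2/5 × 44 = 36.96.
Net gain = 44 − 36.96 = 7.04. The private return per contributed unit (0.8400) is below 1, so free-riding is indeed the best response regardless of what the others do.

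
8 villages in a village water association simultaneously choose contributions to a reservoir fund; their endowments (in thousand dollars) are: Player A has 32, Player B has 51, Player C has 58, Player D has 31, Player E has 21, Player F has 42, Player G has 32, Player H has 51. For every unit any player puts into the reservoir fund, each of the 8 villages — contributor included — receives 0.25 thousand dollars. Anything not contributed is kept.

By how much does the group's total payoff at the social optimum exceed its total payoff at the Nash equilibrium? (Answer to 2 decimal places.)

The private return per contributed unit is 0.25 < 1 for everyone, so the Nash equilibrium is zero contribution and the group total is Σ E_j = 32 + 51 + 58 + 31 + 21 + 42 + 32 + 51 = 318.
Each contributed unit returns 2.000 to the group, so the social optimum is full contribution by everyone: group total = 2.000 × 318 = 636.00.
Efficiency loss = (2.000 − 1) × 318 = 318.00.

318.00 thousand dollars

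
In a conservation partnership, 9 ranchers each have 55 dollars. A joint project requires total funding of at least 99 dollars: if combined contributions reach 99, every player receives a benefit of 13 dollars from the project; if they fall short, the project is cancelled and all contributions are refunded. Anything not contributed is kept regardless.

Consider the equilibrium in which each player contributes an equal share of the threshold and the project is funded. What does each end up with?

Equal share of the threshold: 99/9 = 11.
At this profile no one gains by cutting their contribution: any cut drops the total below 99, the project is cancelled, contributions are refunded, and the deviator ends with 55, which is less than 55 − 11 + 13 = 57. Contributing more than 11 just wastes the excess. So contributing exactly 11 is a best response.
Each player's payoff: 55 − 11 + 13 = 57.

57 dollars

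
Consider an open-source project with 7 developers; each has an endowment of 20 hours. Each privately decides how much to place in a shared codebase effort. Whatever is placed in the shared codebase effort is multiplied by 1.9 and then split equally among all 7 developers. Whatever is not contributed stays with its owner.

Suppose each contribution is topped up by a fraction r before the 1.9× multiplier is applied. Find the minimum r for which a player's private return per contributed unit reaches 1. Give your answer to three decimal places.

With matching at rate r, one contributed unit becomes (1 + r) in the shared codebase effort and returns 1.9 × (1 + r) / 7 to the contributor.
Setting this equal to 1: 1 + r = 7/1.9 = 3.6842.
So the minimum matching rate is r = 3.6842 − 1 = 2.684.

2.684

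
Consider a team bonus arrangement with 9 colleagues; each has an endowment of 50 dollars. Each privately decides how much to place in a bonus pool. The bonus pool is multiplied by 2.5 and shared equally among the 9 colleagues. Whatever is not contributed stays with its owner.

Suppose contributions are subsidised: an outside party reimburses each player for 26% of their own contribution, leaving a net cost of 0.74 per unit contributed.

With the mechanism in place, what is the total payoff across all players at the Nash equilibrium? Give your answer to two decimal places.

450.00 dollars

With the mechanism, a contributed unit returns (2.5/9) / 0.74 = 0.3754 per unit of net cost — still below 1 — so contributing 0 remains dominant for every player.
Everyone keeps their endowment and the group total is 9 × 50 = 450.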